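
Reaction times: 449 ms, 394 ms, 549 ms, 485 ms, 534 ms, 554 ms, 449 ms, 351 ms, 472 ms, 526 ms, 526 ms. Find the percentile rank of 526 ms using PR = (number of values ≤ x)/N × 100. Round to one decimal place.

72.7

N = 11.
Strictly below 526: 6. Equal to 526: 2.
PR = 8/11 × 100 = 72.7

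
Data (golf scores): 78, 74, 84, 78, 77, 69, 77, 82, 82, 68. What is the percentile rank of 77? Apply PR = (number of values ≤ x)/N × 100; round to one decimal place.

50.0

N = 10.
Strictly below 77: 3. Equal to 77: 2.
PR = 5/10 × 100 = 50.0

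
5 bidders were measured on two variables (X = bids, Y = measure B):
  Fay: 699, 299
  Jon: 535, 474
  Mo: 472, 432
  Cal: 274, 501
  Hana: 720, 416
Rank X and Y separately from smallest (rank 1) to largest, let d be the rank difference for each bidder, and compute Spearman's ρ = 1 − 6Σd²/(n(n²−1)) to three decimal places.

Ranks of variable 1: 4, 3, 2, 1, 5
Ranks of variable 2: 1, 4, 3, 5, 2
d = r₁ − r₂: 3, -1, -1, -4, 3
d²: 9, 1, 1, 16, 9; Σd² = 36
ρ = 1 − 6·36/(5·24) = 1 − 216/120 = -0.800

-0.800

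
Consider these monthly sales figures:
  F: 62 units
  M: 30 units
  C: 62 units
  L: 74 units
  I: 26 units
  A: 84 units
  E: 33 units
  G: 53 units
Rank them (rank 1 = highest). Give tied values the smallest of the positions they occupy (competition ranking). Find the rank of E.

Sorted (descending): 84, 74, 62, 62, 53, 33, 30, 26
The 2 values of 62 occupy positions 3–4 → each gets rank 3.
E has value 33 units → rank 6.

6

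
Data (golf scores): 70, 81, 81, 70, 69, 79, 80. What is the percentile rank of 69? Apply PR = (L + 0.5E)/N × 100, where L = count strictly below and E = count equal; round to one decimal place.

7.1

N = 7.
Strictly below 69: 0. Equal to 69: 1.
PR = (0 + 0.5·1)/7 × 100 = 7.1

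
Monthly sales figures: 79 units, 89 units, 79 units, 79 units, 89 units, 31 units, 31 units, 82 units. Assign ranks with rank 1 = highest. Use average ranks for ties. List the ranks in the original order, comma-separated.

5, 1.5, 5, 5, 1.5, 7.5, 7.5, 3

Sorted (descending): 89, 89, 82, 79, 79, 79, 31, 31
The 2 values of 89 occupy positions 1–2 → average rank (1+2)/2 = 1.5.
The 3 values of 79 occupy positions 4–6 → average rank 5.
The 2 values of 31 occupy positions 7–8 → average rank (7+8)/2 = 7.5.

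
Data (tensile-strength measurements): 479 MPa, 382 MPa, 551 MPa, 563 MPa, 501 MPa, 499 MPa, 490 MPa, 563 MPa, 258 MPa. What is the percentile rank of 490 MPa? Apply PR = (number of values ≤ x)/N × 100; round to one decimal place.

N = 9.
Strictly below 490: 3. Equal to 490: 1.
PR = 4/9 × 100 = 44.4

44.4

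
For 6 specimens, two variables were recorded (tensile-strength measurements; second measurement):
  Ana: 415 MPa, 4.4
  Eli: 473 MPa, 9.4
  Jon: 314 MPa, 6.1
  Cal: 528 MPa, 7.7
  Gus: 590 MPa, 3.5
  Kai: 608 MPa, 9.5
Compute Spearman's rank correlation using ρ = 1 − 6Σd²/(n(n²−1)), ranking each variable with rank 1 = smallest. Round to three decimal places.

Ranks of variable 1: 2, 3, 1, 4, 5, 6
Ranks of variable 2: 2, 5, 3, 4, 1, 6
d = r₁ − r₂: 0, -2, -2, 0, 4, 0
d²: 0, 4, 4, 0, 16, 0; Σd² = 24
ρ = 1 − 6·24/(6·35) = 1 − 144/210 = 0.314

0.314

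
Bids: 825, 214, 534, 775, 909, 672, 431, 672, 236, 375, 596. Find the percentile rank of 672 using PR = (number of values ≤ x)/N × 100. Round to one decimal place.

72.7

N = 11.
Strictly below 672: 6. Equal to 672: 2.
PR = 8/11 × 100 = 72.7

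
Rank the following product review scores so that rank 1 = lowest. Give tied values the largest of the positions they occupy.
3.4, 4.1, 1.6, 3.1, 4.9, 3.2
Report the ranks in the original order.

Sorted (ascending): 1.6, 3.1, 3.2, 3.4, 4.1, 4.9
No ties — each value takes its position as its rank.

4, 5, 1, 2, 6, 3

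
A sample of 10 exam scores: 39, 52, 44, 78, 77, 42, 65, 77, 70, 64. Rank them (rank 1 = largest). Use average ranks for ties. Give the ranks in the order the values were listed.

10, 7, 8, 1, 2.5, 9, 5, 2.5, 4, 6

Sorted (descending): 78, 77, 77, 70, 65, 64, 52, 44, 42, 39
The 2 values of 77 occupy positions 2–3 → average rank (2+3)/2 = 2.5.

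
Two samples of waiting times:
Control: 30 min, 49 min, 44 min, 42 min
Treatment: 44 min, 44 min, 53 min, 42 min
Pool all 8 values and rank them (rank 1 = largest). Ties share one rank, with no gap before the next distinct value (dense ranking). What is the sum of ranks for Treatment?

Sorted (descending): 53, 49, 44, 44, 44, 42, 42, 30
The 3 values of 44 share dense rank 3.
The 2 values of 42 share dense rank 4.
Remaining distinct values take the next consecutive integers.
Treatment values → pooled ranks: 44→3, 44→3, 53→1, 42→4
Rank sum = 3 + 3 + 1 + 4 = 11

11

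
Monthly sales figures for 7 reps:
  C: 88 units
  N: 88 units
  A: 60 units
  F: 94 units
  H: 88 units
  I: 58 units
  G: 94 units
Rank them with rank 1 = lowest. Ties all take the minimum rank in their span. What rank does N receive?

3

Sorted (ascending): 58, 60, 88, 88, 88, 94, 94
The 3 values of 88 occupy positions 3–5 → each gets rank 3.
The 2 values of 94 occupy positions 6–7 → each gets rank 6.
N has value 88 units → rank 3.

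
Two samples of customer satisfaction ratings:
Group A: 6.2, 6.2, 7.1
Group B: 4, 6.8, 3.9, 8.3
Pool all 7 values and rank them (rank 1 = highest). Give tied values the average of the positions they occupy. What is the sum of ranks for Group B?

Sorted (descending): 8.3, 7.1, 6.8, 6.2, 6.2, 4, 3.9
The 2 values of 6.2 occupy positions 4–5 → average rank (4+5)/2 = 4.5.
Group B values → pooled ranks: 4→6, 6.8→3, 3.9→7, 8.3→1
Rank sum = 6 + 3 + 7 + 1 = 17

17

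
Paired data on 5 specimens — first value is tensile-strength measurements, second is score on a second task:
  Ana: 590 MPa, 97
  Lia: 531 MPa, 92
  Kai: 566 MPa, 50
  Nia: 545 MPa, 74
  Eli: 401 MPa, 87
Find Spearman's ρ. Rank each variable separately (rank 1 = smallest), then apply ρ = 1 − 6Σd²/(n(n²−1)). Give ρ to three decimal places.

0.100

Ranks of variable 1: 5, 2, 4, 3, 1
Ranks of variable 2: 5, 4, 1, 2, 3
d = r₁ − r₂: 0, -2, 3, 1, -2
d²: 0, 4, 9, 1, 4; Σd² = 18
ρ = 1 − 6·18/(5·24) = 1 − 108/120 = 0.100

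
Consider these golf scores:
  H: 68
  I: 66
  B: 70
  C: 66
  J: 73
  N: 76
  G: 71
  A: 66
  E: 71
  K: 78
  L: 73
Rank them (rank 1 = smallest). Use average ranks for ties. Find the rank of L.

8.5

Sorted (ascending): 66, 66, 66, 68, 70, 71, 71, 73, 73, 76, 78
The 3 values of 66 occupy positions 1–3 → average rank 2.
The 2 values of 71 occupy positions 6–7 → average rank (6+7)/2 = 6.5.
The 2 values of 73 occupy positions 8–9 → average rank (8+9)/2 = 8.5.
L has value 73 → rank 8.5.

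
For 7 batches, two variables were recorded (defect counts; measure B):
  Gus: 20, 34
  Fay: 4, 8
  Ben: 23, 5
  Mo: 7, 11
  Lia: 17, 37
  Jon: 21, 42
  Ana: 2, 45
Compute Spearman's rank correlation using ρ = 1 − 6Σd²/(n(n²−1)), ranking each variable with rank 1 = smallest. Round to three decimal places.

-0.321

Ranks of variable 1: 5, 2, 7, 3, 4, 6, 1
Ranks of variable 2: 4, 2, 1, 3, 5, 6, 7
d = r₁ − r₂: 1, 0, 6, 0, -1, 0, -6
d²: 1, 0, 36, 0, 1, 0, 36; Σd² = 74
ρ = 1 − 6·74/(7·48) = 1 − 444/336 = -0.321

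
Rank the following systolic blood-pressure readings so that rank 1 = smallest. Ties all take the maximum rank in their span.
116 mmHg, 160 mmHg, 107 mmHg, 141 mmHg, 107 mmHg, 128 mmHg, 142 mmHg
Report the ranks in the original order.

Sorted (ascending): 107, 107, 116, 128, 141, 142, 160
The 2 values of 107 occupy positions 1–2 → each gets rank 2.

3, 7, 2, 5, 2, 4, 6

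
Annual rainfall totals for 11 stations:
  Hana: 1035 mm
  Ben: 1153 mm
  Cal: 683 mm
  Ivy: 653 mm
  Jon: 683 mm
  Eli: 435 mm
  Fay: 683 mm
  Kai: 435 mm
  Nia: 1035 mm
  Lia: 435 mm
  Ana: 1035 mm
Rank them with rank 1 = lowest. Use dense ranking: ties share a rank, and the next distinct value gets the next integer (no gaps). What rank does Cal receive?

Sorted (ascending): 435, 435, 435, 653, 683, 683, 683, 1035, 1035, 1035, 1153
The 3 values of 435 share dense rank 1.
The 3 values of 683 share dense rank 3.
The 3 values of 1035 share dense rank 4.
Remaining distinct values take the next consecutive integers.
Cal has value 683 mm → rank 3.

3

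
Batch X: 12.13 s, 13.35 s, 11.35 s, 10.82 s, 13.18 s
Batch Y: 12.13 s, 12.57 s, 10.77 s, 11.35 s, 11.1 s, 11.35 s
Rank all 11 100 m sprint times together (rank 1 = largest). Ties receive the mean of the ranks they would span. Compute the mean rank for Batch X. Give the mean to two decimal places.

4.90

Sorted (descending): 13.35, 13.18, 12.57, 12.13, 12.13, 11.35, 11.35, 11.35, 11.1, 10.82, 10.77
The 2 values of 12.13 occupy positions 4–5 → average rank (4+5)/2 = 4.5.
The 3 values of 11.35 occupy positions 6–8 → average rank 7.
Batch X values → pooled ranks: 12.13→4.5, 13.35→1, 11.35→7, 10.82→10, 13.18→2
Mean rank = (4.5 + 1 + 7 + 10 + 2) / 5 = 4.90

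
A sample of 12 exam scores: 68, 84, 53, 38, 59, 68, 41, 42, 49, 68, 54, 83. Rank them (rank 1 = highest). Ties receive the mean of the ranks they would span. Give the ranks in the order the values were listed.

4, 1, 8, 12, 6, 4, 11, 10, 9, 4, 7, 2

Sorted (descending): 84, 83, 68, 68, 68, 59, 54, 53, 49, 42, 41, 38
The 3 values of 68 occupy positions 3–5 → average rank 4.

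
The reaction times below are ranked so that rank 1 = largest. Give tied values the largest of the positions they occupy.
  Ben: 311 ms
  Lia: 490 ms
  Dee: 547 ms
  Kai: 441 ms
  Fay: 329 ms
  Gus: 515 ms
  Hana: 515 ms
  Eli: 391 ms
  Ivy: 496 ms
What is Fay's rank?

8

Sorted (descending): 547, 515, 515, 496, 490, 441, 391, 329, 311
The 2 values of 515 occupy positions 2–3 → each gets rank 3.
Fay has value 329 ms → rank 8.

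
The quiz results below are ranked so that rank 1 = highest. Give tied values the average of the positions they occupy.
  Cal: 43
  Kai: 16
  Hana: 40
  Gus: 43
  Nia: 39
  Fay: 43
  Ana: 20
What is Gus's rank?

Sorted (descending): 43, 43, 43, 40, 39, 20, 16
The 3 values of 43 occupy positions 1–3 → average rank 2.
Gus has value 43 → rank 2.

2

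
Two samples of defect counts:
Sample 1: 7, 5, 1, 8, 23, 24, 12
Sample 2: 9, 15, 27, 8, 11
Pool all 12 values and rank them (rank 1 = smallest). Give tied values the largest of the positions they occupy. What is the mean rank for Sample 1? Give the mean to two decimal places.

Sorted (ascending): 1, 5, 7, 8, 8, 9, 11, 12, 15, 23, 24, 27
The 2 values of 8 occupy positions 4–5 → each gets rank 5.
Sample 1 values → pooled ranks: 7→3, 5→2, 1→1, 8→5, 23→10, 24→11, 12→8
Mean rank = (3 + 2 + 1 + 5 + 10 + 11 + 8) / 7 = 5.71

5.71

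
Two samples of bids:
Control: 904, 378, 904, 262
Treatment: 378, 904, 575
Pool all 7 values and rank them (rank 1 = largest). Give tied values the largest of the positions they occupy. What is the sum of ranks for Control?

19

Sorted (descending): 904, 904, 904, 575, 378, 378, 262
The 3 values of 904 occupy positions 1–3 → each gets rank 3.
The 2 values of 378 occupy positions 5–6 → each gets rank 6.
Control values → pooled ranks: 904→3, 378→6, 904→3, 262→7
Rank sum = 3 + 6 + 3 + 7 = 19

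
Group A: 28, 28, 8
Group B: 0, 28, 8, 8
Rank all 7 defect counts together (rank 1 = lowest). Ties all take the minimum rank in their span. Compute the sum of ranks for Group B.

Sorted (ascending): 0, 8, 8, 8, 28, 28, 28
The 3 values of 8 occupy positions 2–4 → each gets rank 2.
The 3 values of 28 occupy positions 5–7 → each gets rank 5.
Group B values → pooled ranks: 0→1, 28→5, 8→2, 8→2
Rank sum = 1 + 5 + 2 + 2 = 10

10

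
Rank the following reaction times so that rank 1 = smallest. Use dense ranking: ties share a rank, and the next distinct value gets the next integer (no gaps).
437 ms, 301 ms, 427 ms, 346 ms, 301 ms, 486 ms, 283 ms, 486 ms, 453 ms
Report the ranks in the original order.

5, 2, 4, 3, 2, 7, 1, 7, 6

Sorted (ascending): 283, 301, 301, 346, 427, 437, 453, 486, 486
The 2 values of 301 share dense rank 2.
The 2 values of 486 share dense rank 7.
Remaining distinct values take the next consecutive integers.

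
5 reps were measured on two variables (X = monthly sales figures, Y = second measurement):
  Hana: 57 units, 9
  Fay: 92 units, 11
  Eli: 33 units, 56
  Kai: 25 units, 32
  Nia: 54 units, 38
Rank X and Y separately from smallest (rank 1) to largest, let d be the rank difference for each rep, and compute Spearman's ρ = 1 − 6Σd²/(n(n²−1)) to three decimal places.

Ranks of variable 1: 4, 5, 2, 1, 3
Ranks of variable 2: 1, 2, 5, 3, 4
d = r₁ − r₂: 3, 3, -3, -2, -1
d²: 9, 9, 9, 4, 1; Σd² = 32
ρ = 1 − 6·32/(5·24) = 1 − 192/120 = -0.600

-0.600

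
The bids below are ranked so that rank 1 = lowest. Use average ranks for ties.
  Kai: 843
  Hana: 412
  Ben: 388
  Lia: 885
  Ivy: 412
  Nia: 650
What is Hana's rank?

2.5

Sorted (ascending): 388, 412, 412, 650, 843, 885
The 2 values of 412 occupy positions 2–3 → average rank (2+3)/2 = 2.5.
Hana has value 412 → rank 2.5.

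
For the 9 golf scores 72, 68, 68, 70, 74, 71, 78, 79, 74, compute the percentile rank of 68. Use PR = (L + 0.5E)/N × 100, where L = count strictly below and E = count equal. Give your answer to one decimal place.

N = 9.
Strictly below 68: 0. Equal to 68: 2.
PR = (0 + 0.5·2)/9 × 100 = 11.1

11.1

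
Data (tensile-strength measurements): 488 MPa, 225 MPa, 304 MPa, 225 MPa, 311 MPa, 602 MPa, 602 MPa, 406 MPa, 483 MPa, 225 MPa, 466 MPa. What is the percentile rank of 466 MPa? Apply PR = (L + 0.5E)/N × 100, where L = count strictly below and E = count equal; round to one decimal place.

N = 11.
Strictly below 466: 6. Equal to 466: 1.
PR = (6 + 0.5·1)/11 × 100 = 59.1

59.1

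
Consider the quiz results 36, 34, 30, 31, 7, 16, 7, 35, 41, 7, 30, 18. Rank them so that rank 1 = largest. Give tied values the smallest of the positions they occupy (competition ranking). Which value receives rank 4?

Sorted (descending): 41, 36, 35, 34, 31, 30, 30, 18, 16, 7, 7, 7
The 2 values of 30 occupy positions 6–7 → each gets rank 6.
The 3 values of 7 occupy positions 10–12 → each gets rank 10.
Rank 4 → value 34.

34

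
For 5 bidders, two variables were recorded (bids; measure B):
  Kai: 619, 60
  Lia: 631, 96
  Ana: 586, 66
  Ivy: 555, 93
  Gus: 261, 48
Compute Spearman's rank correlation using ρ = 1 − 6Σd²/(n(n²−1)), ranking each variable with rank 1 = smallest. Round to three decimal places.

Ranks of variable 1: 4, 5, 3, 2, 1
Ranks of variable 2: 2, 5, 3, 4, 1
d = r₁ − r₂: 2, 0, 0, -2, 0
d²: 4, 0, 0, 4, 0; Σd² = 8
ρ = 1 − 6·8/(5·24) = 1 − 48/120 = 0.600

0.600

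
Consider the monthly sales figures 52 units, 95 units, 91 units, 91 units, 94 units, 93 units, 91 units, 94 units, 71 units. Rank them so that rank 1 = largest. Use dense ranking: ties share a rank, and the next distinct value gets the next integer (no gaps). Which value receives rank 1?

Sorted (descending): 95, 94, 94, 93, 91, 91, 91, 71, 52
The 2 values of 94 share dense rank 2.
The 3 values of 91 share dense rank 4.
Remaining distinct values take the next consecutive integers.
Rank 1 → value 95.

95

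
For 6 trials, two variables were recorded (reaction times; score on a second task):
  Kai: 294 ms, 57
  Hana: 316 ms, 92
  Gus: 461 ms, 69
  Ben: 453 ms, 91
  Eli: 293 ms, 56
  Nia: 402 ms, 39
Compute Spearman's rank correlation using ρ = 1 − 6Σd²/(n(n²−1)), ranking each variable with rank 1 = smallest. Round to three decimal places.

Ranks of variable 1: 2, 3, 6, 5, 1, 4
Ranks of variable 2: 3, 6, 4, 5, 2, 1
d = r₁ − r₂: -1, -3, 2, 0, -1, 3
d²: 1, 9, 4, 0, 1, 9; Σd² = 24
ρ = 1 − 6·24/(6·35) = 1 − 144/210 = 0.314

0.314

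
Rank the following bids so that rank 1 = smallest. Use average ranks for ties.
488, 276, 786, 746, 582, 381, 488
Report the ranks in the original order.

Sorted (ascending): 276, 381, 488, 488, 582, 746, 786
The 2 values of 488 occupy positions 3–4 → average rank (3+4)/2 = 3.5.

3.5, 1, 7, 6, 5, 2, 3.5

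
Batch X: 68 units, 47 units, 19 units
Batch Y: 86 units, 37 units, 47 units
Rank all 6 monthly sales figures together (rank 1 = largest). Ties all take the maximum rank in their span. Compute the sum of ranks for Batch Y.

Sorted (descending): 86, 68, 47, 47, 37, 19
The 2 values of 47 occupy positions 3–4 → each gets rank 4.
Batch Y values → pooled ranks: 86→1, 37→5, 47→4
Rank sum = 1 + 5 + 4 = 10

10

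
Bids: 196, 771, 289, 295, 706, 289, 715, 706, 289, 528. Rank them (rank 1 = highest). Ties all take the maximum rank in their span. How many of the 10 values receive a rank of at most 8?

6

Sorted (descending): 771, 715, 706, 706, 528, 295, 289, 289, 289, 196
The 2 values of 706 occupy positions 3–4 → each gets rank 4.
The 3 values of 289 occupy positions 7–9 → each gets rank 9.
Ranks ≤ 8: {1, 2, 4, 4, 5, 6} → 6 values.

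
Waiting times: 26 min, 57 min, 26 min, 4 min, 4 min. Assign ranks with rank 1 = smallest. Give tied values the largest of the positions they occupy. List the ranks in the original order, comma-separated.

Sorted (ascending): 4, 4, 26, 26, 57
The 2 values of 4 occupy positions 1–2 → each gets rank 2.
The 2 values of 26 occupy positions 3–4 → each gets rank 4.

4, 5, 4, 2, 2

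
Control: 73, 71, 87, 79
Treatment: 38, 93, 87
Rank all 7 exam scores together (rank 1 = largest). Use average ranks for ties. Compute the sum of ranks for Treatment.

Sorted (descending): 93, 87, 87, 79, 73, 71, 38
The 2 values of 87 occupy positions 2–3 → average rank (2+3)/2 = 2.5.
Treatment values → pooled ranks: 38→7, 93→1, 87→2.5
Rank sum = 7 + 1 + 2.5 = 10.5

10.5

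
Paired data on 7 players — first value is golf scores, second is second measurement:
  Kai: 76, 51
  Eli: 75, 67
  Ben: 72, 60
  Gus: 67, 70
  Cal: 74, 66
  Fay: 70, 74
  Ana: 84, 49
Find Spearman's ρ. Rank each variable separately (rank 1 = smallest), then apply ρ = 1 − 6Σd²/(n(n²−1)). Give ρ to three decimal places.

-0.821

Ranks of variable 1: 6, 5, 3, 1, 4, 2, 7
Ranks of variable 2: 2, 5, 3, 6, 4, 7, 1
d = r₁ − r₂: 4, 0, 0, -5, 0, -5, 6
d²: 16, 0, 0, 25, 0, 25, 36; Σd² = 102
ρ = 1 − 6·102/(7·48) = 1 − 612/336 = -0.821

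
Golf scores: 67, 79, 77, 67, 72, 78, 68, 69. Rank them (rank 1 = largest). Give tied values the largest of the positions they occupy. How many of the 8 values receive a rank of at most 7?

Sorted (descending): 79, 78, 77, 72, 69, 68, 67, 67
The 2 values of 67 occupy positions 7–8 → each gets rank 8.
Ranks ≤ 7: {1, 2, 3, 4, 5, 6} → 6 values.

6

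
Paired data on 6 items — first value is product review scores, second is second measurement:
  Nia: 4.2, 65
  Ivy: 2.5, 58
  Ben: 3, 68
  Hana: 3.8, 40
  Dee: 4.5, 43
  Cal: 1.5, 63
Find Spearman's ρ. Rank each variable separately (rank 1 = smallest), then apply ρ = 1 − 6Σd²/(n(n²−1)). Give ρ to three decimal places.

Ranks of variable 1: 5, 2, 3, 4, 6, 1
Ranks of variable 2: 5, 3, 6, 1, 2, 4
d = r₁ − r₂: 0, -1, -3, 3, 4, -3
d²: 0, 1, 9, 9, 16, 9; Σd² = 44
ρ = 1 − 6·44/(6·35) = 1 − 264/210 = -0.257

-0.257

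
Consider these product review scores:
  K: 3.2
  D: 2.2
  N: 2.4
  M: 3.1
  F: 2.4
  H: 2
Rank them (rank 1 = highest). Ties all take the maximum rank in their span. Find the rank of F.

Sorted (descending): 3.2, 3.1, 2.4, 2.4, 2.2, 2
The 2 values of 2.4 occupy positions 3–4 → each gets rank 4.
F has value 2.4 → rank 4.

4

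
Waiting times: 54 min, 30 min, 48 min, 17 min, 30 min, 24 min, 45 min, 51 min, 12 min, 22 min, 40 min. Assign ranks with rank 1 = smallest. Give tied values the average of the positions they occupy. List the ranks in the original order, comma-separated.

11, 5.5, 9, 2, 5.5, 4, 8, 10, 1, 3, 7

Sorted (ascending): 12, 17, 22, 24, 30, 30, 40, 45, 48, 51, 54
The 2 values of 30 occupy positions 5–6 → average rank (5+6)/2 = 5.5.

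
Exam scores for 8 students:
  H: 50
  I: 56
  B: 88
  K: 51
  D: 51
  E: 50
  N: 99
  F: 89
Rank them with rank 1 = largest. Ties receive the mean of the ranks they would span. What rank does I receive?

4

Sorted (descending): 99, 89, 88, 56, 51, 51, 50, 50
The 2 values of 51 occupy positions 5–6 → average rank (5+6)/2 = 5.5.
The 2 values of 50 occupy positions 7–8 → average rank (7+8)/2 = 7.5.
I has value 56 → rank 4.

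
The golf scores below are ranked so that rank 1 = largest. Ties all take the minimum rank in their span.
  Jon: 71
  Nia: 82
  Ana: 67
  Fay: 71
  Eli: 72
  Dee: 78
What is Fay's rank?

Sorted (descending): 82, 78, 72, 71, 71, 67
The 2 values of 71 occupy positions 4–5 → each gets rank 4.
Fay has value 71 → rank 4.

4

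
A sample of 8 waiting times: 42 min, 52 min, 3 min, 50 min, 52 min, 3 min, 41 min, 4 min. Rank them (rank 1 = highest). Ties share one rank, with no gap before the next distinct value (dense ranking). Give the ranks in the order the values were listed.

3, 1, 6, 2, 1, 6, 4, 5

Sorted (descending): 52, 52, 50, 42, 41, 4, 3, 3
The 2 values of 52 share dense rank 1.
The 2 values of 3 share dense rank 6.
Remaining distinct values take the next consecutive integers.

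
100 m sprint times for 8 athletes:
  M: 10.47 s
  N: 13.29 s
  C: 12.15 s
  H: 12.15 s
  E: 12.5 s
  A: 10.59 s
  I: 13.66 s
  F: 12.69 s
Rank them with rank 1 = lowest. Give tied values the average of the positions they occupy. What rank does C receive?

3.5

Sorted (ascending): 10.47, 10.59, 12.15, 12.15, 12.5, 12.69, 13.29, 13.66
The 2 values of 12.15 occupy positions 3–4 → average rank (3+4)/2 = 3.5.
C has value 12.15 s → rank 3.5.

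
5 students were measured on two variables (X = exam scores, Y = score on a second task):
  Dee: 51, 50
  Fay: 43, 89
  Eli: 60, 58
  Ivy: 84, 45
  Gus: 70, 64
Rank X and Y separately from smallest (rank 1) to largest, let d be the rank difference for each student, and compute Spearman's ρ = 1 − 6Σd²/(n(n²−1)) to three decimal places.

Ranks of variable 1: 2, 1, 3, 5, 4
Ranks of variable 2: 2, 5, 3, 1, 4
d = r₁ − r₂: 0, -4, 0, 4, 0
d²: 0, 16, 0, 16, 0; Σd² = 32
ρ = 1 − 6·32/(5·24) = 1 − 192/120 = -0.600

-0.600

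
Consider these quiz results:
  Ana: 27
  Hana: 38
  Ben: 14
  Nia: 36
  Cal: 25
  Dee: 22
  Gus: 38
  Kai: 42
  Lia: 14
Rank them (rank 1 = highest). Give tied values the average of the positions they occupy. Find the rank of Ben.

8.5

Sorted (descending): 42, 38, 38, 36, 27, 25, 22, 14, 14
The 2 values of 38 occupy positions 2–3 → average rank (2+3)/2 = 2.5.
The 2 values of 14 occupy positions 8–9 → average rank (8+9)/2 = 8.5.
Ben has value 14 → rank 8.5.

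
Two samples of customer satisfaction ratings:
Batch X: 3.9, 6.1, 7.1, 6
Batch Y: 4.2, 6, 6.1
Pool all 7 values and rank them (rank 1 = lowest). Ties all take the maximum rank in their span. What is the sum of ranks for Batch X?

Sorted (ascending): 3.9, 4.2, 6, 6, 6.1, 6.1, 7.1
The 2 values of 6 occupy positions 3–4 → each gets rank 4.
The 2 values of 6.1 occupy positions 5–6 → each gets rank 6.
Batch X values → pooled ranks: 3.9→1, 6.1→6, 7.1→7, 6→4
Rank sum = 1 + 6 + 7 + 4 = 18

18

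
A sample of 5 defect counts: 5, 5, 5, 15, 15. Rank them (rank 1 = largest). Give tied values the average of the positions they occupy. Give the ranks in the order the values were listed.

4, 4, 4, 1.5, 1.5

Sorted (descending): 15, 15, 5, 5, 5
The 2 values of 15 occupy positions 1–2 → average rank (1+2)/2 = 1.5.
The 3 values of 5 occupy positions 3–5 → average rank 4.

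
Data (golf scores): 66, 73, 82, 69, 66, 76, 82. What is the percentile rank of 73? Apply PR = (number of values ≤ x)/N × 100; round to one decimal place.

57.1

N = 7.
Strictly below 73: 3. Equal to 73: 1.
PR = 4/7 × 100 = 57.1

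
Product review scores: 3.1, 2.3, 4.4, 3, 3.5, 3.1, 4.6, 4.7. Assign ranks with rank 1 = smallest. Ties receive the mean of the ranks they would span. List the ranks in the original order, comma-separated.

3.5, 1, 6, 2, 5, 3.5, 7, 8

Sorted (ascending): 2.3, 3, 3.1, 3.1, 3.5, 4.4, 4.6, 4.7
The 2 values of 3.1 occupy positions 3–4 → average rank (3+4)/2 = 3.5.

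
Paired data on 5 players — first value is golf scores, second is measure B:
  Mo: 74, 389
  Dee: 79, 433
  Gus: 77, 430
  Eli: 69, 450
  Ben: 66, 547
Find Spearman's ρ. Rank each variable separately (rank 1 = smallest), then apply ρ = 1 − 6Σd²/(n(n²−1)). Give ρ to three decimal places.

Ranks of variable 1: 3, 5, 4, 2, 1
Ranks of variable 2: 1, 3, 2, 4, 5
d = r₁ − r₂: 2, 2, 2, -2, -4
d²: 4, 4, 4, 4, 16; Σd² = 32
ρ = 1 − 6·32/(5·24) = 1 − 192/120 = -0.600

-0.600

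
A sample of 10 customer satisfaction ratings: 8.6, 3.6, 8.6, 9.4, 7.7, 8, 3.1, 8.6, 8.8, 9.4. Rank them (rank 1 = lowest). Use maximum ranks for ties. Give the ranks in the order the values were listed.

Sorted (ascending): 3.1, 3.6, 7.7, 8, 8.6, 8.6, 8.6, 8.8, 9.4, 9.4
The 3 values of 8.6 occupy positions 5–7 → each gets rank 7.
The 2 values of 9.4 occupy positions 9–10 → each gets rank 10.

7, 2, 7, 10, 3, 4, 1, 7, 8, 10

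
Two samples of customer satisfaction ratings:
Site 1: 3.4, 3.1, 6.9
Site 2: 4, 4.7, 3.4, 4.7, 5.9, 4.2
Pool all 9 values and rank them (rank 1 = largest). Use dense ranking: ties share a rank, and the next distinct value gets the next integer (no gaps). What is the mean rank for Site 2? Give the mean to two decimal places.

Sorted (descending): 6.9, 5.9, 4.7, 4.7, 4.2, 4, 3.4, 3.4, 3.1
The 2 values of 4.7 share dense rank 3.
The 2 values of 3.4 share dense rank 6.
Remaining distinct values take the next consecutive integers.
Site 2 values → pooled ranks: 4→5, 4.7→3, 3.4→6, 4.7→3, 5.9→2, 4.2→4
Mean rank = (5 + 3 + 6 + 3 + 2 + 4) / 6 = 3.83

3.83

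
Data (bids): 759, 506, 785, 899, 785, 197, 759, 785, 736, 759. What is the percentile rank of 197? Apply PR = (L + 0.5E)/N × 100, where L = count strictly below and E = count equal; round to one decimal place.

5.0

N = 10.
Strictly below 197: 0. Equal to 197: 1.
PR = (0 + 0.5·1)/10 × 100 = 5.0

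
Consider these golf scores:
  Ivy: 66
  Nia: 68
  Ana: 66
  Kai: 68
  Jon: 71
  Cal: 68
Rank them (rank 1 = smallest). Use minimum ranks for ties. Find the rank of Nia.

Sorted (ascending): 66, 66, 68, 68, 68, 71
The 2 values of 66 occupy positions 1–2 → each gets rank 1.
The 3 values of 68 occupy positions 3–5 → each gets rank 3.
Nia has value 68 → rank 3.

3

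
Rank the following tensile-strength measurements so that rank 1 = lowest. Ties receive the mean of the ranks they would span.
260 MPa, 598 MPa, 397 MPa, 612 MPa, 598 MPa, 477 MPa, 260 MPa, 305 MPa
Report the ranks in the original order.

Sorted (ascending): 260, 260, 305, 397, 477, 598, 598, 612
The 2 values of 260 occupy positions 1–2 → average rank (1+2)/2 = 1.5.
The 2 values of 598 occupy positions 6–7 → average rank (6+7)/2 = 6.5.

1.5, 6.5, 4, 8, 6.5, 5, 1.5, 3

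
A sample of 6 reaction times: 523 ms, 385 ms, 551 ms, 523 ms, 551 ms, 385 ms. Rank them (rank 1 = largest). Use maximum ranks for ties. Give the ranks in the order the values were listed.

Sorted (descending): 551, 551, 523, 523, 385, 385
The 2 values of 551 occupy positions 1–2 → each gets rank 2.
The 2 values of 523 occupy positions 3–4 → each gets rank 4.
The 2 values of 385 occupy positions 5–6 → each gets rank 6.

4, 6, 2, 4, 2, 6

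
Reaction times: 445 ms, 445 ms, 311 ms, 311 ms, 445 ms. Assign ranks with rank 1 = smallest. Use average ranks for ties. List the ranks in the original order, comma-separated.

4, 4, 1.5, 1.5, 4

Sorted (ascending): 311, 311, 445, 445, 445
The 2 values of 311 occupy positions 1–2 → average rank (1+2)/2 = 1.5.
The 3 values of 445 occupy positions 3–5 → average rank 4.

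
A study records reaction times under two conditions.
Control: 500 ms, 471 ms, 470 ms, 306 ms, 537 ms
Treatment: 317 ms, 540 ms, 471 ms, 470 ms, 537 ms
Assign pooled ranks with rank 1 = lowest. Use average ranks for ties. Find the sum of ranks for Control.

25.5

Sorted (ascending): 306, 317, 470, 470, 471, 471, 500, 537, 537, 540
The 2 values of 470 occupy positions 3–4 → average rank (3+4)/2 = 3.5.
The 2 values of 471 occupy positions 5–6 → average rank (5+6)/2 = 5.5.
The 2 values of 537 occupy positions 8–9 → average rank (8+9)/2 = 8.5.
Control values → pooled ranks: 500→7, 471→5.5, 470→3.5, 306→1, 537→8.5
Rank sum = 7 + 5.5 + 3.5 + 1 + 8.5 = 25.5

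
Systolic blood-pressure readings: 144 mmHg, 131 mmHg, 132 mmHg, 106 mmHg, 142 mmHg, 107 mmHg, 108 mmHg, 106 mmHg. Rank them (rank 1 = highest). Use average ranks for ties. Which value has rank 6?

107

Sorted (descending): 144, 142, 132, 131, 108, 107, 106, 106
The 2 values of 106 occupy positions 7–8 → average rank (7+8)/2 = 7.5.
Rank 6 → value 107.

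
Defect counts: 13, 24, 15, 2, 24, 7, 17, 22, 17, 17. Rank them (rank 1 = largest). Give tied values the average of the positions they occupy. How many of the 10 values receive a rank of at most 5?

6

Sorted (descending): 24, 24, 22, 17, 17, 17, 15, 13, 7, 2
The 2 values of 24 occupy positions 1–2 → average rank (1+2)/2 = 1.5.
The 3 values of 17 occupy positions 4–6 → average rank 5.
Ranks ≤ 5: {1.5, 1.5, 3, 5, 5, 5} → 6 values.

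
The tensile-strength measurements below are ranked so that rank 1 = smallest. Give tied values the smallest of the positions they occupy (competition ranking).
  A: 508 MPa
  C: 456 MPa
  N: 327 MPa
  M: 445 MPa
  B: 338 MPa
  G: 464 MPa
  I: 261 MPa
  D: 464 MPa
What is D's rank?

Sorted (ascending): 261, 327, 338, 445, 456, 464, 464, 508
The 2 values of 464 occupy positions 6–7 → each gets rank 6.
D has value 464 MPa → rank 6.

6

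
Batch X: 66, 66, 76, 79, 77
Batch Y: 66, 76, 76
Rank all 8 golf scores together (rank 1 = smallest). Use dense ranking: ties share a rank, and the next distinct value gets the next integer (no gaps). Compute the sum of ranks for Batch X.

Sorted (ascending): 66, 66, 66, 76, 76, 76, 77, 79
The 3 values of 66 share dense rank 1.
The 3 values of 76 share dense rank 2.
Remaining distinct values take the next consecutive integers.
Batch X values → pooled ranks: 66→1, 66→1, 76→2, 79→4, 77→3
Rank sum = 1 + 1 + 2 + 4 + 3 = 11

11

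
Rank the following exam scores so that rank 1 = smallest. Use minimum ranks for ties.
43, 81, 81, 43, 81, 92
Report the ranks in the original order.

Sorted (ascending): 43, 43, 81, 81, 81, 92
The 2 values of 43 occupy positions 1–2 → each gets rank 1.
The 3 values of 81 occupy positions 3–5 → each gets rank 3.

1, 3, 3, 1, 3, 6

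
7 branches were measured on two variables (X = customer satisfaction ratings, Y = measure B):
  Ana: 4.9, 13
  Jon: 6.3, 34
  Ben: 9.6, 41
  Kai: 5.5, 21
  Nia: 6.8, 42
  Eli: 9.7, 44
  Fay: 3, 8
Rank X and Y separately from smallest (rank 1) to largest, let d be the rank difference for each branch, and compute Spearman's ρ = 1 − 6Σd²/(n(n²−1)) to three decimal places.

Ranks of variable 1: 2, 4, 6, 3, 5, 7, 1
Ranks of variable 2: 2, 4, 5, 3, 6, 7, 1
d = r₁ − r₂: 0, 0, 1, 0, -1, 0, 0
d²: 0, 0, 1, 0, 1, 0, 0; Σd² = 2
ρ = 1 − 6·2/(7·48) = 1 − 12/336 = 0.964

0.964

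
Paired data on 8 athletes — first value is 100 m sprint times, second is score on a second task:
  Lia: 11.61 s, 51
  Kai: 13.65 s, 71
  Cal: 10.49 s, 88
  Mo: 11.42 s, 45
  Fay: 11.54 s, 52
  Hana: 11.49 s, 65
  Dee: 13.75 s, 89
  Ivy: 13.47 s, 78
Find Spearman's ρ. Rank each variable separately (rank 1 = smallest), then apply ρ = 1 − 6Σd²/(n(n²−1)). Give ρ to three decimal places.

0.381

Ranks of variable 1: 5, 7, 1, 2, 4, 3, 8, 6
Ranks of variable 2: 2, 5, 7, 1, 3, 4, 8, 6
d = r₁ − r₂: 3, 2, -6, 1, 1, -1, 0, 0
d²: 9, 4, 36, 1, 1, 1, 0, 0; Σd² = 52
ρ = 1 − 6·52/(8·63) = 1 − 312/504 = 0.381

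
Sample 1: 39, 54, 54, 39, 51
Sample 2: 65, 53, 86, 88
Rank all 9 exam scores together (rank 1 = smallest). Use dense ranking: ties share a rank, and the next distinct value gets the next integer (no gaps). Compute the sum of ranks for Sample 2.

Sorted (ascending): 39, 39, 51, 53, 54, 54, 65, 86, 88
The 2 values of 39 share dense rank 1.
The 2 values of 54 share dense rank 4.
Remaining distinct values take the next consecutive integers.
Sample 2 values → pooled ranks: 65→5, 53→3, 86→6, 88→7
Rank sum = 5 + 3 + 6 + 7 = 21

21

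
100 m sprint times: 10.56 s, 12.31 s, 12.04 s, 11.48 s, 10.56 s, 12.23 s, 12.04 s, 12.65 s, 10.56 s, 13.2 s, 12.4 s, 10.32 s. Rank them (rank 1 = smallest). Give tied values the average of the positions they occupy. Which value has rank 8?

12.23

Sorted (ascending): 10.32, 10.56, 10.56, 10.56, 11.48, 12.04, 12.04, 12.23, 12.31, 12.4, 12.65, 13.2
The 3 values of 10.56 occupy positions 2–4 → average rank 3.
The 2 values of 12.04 occupy positions 6–7 → average rank (6+7)/2 = 6.5.
Rank 8 → value 12.23.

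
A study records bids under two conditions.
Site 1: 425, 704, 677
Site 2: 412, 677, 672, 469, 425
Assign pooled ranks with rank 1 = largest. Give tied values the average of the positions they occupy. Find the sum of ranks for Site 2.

26

Sorted (descending): 704, 677, 677, 672, 469, 425, 425, 412
The 2 values of 677 occupy positions 2–3 → average rank (2+3)/2 = 2.5.
The 2 values of 425 occupy positions 6–7 → average rank (6+7)/2 = 6.5.
Site 2 values → pooled ranks: 412→8, 677→2.5, 672→4, 469→5, 425→6.5
Rank sum = 8 + 2.5 + 4 + 5 + 6.5 = 26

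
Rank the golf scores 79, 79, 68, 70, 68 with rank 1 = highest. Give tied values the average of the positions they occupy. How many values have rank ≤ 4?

3

Sorted (descending): 79, 79, 70, 68, 68
The 2 values of 79 occupy positions 1–2 → average rank (1+2)/2 = 1.5.
The 2 values of 68 occupy positions 4–5 → average rank (4+5)/2 = 4.5.
Ranks ≤ 4: {1.5, 1.5, 3} → 3 values.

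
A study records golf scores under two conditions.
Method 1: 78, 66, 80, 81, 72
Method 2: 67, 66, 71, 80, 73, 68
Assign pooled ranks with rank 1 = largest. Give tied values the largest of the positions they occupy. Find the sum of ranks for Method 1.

25

Sorted (descending): 81, 80, 80, 78, 73, 72, 71, 68, 67, 66, 66
The 2 values of 80 occupy positions 2–3 → each gets rank 3.
The 2 values of 66 occupy positions 10–11 → each gets rank 11.
Method 1 values → pooled ranks: 78→4, 66→11, 80→3, 81→1, 72→6
Rank sum = 4 + 11 + 3 + 1 + 6 = 25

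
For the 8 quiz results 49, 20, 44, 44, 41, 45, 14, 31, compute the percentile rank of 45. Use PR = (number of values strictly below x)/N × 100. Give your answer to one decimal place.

N = 8.
Strictly below 45: 6. Equal to 45: 1.
PR = 6/8 × 100 = 75.0

75.0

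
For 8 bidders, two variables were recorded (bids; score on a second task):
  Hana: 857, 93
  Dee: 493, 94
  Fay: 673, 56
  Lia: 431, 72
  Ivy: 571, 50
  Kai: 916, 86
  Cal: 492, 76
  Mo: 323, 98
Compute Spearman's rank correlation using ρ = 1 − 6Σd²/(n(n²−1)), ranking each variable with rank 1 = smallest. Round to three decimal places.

-0.214

Ranks of variable 1: 7, 4, 6, 2, 5, 8, 3, 1
Ranks of variable 2: 6, 7, 2, 3, 1, 5, 4, 8
d = r₁ − r₂: 1, -3, 4, -1, 4, 3, -1, -7
d²: 1, 9, 16, 1, 16, 9, 1, 49; Σd² = 102
ρ = 1 − 6·102/(8·63) = 1 − 612/504 = -0.214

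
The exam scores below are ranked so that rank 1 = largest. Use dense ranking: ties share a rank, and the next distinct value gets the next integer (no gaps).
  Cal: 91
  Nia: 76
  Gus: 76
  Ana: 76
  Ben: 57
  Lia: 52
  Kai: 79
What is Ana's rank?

3

Sorted (descending): 91, 79, 76, 76, 76, 57, 52
The 3 values of 76 share dense rank 3.
Remaining distinct values take the next consecutive integers.
Ana has value 76 → rank 3.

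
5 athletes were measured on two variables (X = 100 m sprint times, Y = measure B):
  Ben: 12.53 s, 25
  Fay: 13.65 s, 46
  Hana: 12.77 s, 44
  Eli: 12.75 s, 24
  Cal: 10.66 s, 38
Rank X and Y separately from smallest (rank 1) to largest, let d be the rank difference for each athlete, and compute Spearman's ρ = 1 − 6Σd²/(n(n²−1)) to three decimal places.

0.600

Ranks of variable 1: 2, 5, 4, 3, 1
Ranks of variable 2: 2, 5, 4, 1, 3
d = r₁ − r₂: 0, 0, 0, 2, -2
d²: 0, 0, 0, 4, 4; Σd² = 8
ρ = 1 − 6·8/(5·24) = 1 − 48/120 = 0.600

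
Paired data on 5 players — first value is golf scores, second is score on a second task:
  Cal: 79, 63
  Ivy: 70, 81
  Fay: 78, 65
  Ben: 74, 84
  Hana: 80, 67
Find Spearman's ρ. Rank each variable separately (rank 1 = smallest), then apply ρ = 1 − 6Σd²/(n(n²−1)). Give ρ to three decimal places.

-0.600

Ranks of variable 1: 4, 1, 3, 2, 5
Ranks of variable 2: 1, 4, 2, 5, 3
d = r₁ − r₂: 3, -3, 1, -3, 2
d²: 9, 9, 1, 9, 4; Σd² = 32
ρ = 1 − 6·32/(5·24) = 1 − 192/120 = -0.600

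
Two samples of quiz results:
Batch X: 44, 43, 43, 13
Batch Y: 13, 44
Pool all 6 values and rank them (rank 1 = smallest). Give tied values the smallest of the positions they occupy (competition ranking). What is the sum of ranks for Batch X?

12

Sorted (ascending): 13, 13, 43, 43, 44, 44
The 2 values of 13 occupy positions 1–2 → each gets rank 1.
The 2 values of 43 occupy positions 3–4 → each gets rank 3.
The 2 values of 44 occupy positions 5–6 → each gets rank 5.
Batch X values → pooled ranks: 44→5, 43→3, 43→3, 13→1
Rank sum = 5 + 3 + 3 + 1 = 12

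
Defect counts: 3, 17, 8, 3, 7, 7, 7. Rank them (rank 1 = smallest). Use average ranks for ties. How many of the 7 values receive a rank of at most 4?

5

Sorted (ascending): 3, 3, 7, 7, 7, 8, 17
The 2 values of 3 occupy positions 1–2 → average rank (1+2)/2 = 1.5.
The 3 values of 7 occupy positions 3–5 → average rank 4.
Ranks ≤ 4: {1.5, 1.5, 4, 4, 4} → 5 values.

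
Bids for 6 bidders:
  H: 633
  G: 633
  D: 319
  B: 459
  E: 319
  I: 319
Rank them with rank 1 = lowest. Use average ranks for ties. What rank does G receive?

Sorted (ascending): 319, 319, 319, 459, 633, 633
The 3 values of 319 occupy positions 1–3 → average rank 2.
The 2 values of 633 occupy positions 5–6 → average rank (5+6)/2 = 5.5.
G has value 633 → rank 5.5.

5.5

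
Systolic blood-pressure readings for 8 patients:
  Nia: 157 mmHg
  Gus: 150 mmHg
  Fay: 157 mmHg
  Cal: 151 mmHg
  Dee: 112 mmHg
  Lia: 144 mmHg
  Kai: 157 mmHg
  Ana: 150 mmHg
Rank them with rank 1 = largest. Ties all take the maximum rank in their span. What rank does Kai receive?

Sorted (descending): 157, 157, 157, 151, 150, 150, 144, 112
The 3 values of 157 occupy positions 1–3 → each gets rank 3.
The 2 values of 150 occupy positions 5–6 → each gets rank 6.
Kai has value 157 mmHg → rank 3.

3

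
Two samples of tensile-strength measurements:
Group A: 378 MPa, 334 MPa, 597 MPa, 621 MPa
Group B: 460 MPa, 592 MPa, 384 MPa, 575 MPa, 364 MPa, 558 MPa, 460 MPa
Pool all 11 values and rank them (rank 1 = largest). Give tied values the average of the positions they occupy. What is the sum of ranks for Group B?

Sorted (descending): 621, 597, 592, 575, 558, 460, 460, 384, 378, 364, 334
The 2 values of 460 occupy positions 6–7 → average rank (6+7)/2 = 6.5.
Group B values → pooled ranks: 460→6.5, 592→3, 384→8, 575→4, 364→10, 558→5, 460→6.5
Rank sum = 6.5 + 3 + 8 + 4 + 10 + 5 + 6.5 = 43

43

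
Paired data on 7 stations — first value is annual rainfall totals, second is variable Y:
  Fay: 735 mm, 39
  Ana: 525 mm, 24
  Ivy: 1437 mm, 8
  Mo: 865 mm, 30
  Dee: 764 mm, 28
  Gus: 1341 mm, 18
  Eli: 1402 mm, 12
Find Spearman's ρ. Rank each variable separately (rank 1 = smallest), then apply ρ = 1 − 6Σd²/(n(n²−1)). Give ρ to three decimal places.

Ranks of variable 1: 2, 1, 7, 4, 3, 5, 6
Ranks of variable 2: 7, 4, 1, 6, 5, 3, 2
d = r₁ − r₂: -5, -3, 6, -2, -2, 2, 4
d²: 25, 9, 36, 4, 4, 4, 16; Σd² = 98
ρ = 1 − 6·98/(7·48) = 1 − 588/336 = -0.750

-0.750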